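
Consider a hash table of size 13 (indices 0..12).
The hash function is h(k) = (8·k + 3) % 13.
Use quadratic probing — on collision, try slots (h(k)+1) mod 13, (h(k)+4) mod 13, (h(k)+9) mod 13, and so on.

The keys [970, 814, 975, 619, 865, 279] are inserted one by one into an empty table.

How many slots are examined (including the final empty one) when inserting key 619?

970 hashes to 2; slot 2 is free -> place at 2.
814 hashes to 2; 2 taken -> place at 3.
975 hashes to 3; 3 taken -> place at 4.
619 hashes to 2; 2,3 taken -> place at 6.
865 hashes to 7; slot 7 is free -> place at 7.
279 hashes to 12; slot 12 is free -> place at 12.
Table: [—, —, 970, 814, 975, —, 619, 865, —, —, —, —, 279]

3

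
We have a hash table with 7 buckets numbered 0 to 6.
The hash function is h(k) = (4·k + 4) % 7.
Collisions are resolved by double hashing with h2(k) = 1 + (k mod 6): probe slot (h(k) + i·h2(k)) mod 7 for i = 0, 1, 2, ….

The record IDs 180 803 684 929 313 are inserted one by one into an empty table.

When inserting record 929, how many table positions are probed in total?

180: h=3 → slot 3
803: h=3, h2=6, probe 3,2 → slot 2
684: h=3, h2=1, probe 3,4 → slot 4
929: h=3, h2=6, probe 3,2,1 → slot 1
313: h=3, h2=2, probe 3,5 → slot 5
Table: [∅, 929, 803, 180, 684, 313, ∅]

3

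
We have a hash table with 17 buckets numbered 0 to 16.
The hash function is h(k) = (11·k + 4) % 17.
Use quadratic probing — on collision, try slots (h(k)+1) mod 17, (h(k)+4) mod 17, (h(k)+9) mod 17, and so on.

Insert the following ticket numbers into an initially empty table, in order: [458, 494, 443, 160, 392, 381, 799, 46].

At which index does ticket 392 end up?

2

Insert 458: h=10, slot 10 empty -> index 10.
Insert 494: h=15, slot 15 empty -> index 15.
Insert 443: h=15, slot 15 occupied -> index 16.
Insert 160: h=13, slot 13 empty -> index 13.
Insert 392: h=15, slots 15,16 occupied -> index 2.
Insert 381: h=13, slot 13 occupied -> index 14.
Insert 799: h=4, slot 4 empty -> index 4.
Insert 46: h=0, slot 0 empty -> index 0.
Table: [46, -, 392, -, 799, -, -, -, -, -, 458, -, -, 160, 381, 494, 443]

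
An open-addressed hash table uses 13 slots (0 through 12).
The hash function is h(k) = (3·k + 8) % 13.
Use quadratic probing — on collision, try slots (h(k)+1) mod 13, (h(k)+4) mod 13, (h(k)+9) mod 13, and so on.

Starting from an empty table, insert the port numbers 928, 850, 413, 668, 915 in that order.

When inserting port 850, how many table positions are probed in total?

928: h=10 → slot 10
850: h=10, probe 10,11 → slot 11
413: h=12 → slot 12
668: h=10, probe 10,11,1 → slot 1
915: h=10, probe 10,11,1,6 → slot 6
Table: [_, 668, _, _, _, _, 915, _, _, _, 928, 850, 413]

2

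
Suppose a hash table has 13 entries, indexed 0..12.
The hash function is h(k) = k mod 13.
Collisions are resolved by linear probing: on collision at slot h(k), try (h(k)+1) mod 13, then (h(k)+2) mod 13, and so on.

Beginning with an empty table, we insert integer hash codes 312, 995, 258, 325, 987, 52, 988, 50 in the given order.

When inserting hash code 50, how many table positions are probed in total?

312: h=0 → slot 0
995: h=7 → slot 7
258: h=11 → slot 11
325: h=0, probe 0,1 → slot 1
987: h=12 → slot 12
52: h=0, probe 0,1,2 → slot 2
988: h=0, probe 0,1,2,3 → slot 3
50: h=11, probe 11,12,0,1,2,3,4 → slot 4
Table: [312, 325, 52, 988, 50, -, -, 995, -, -, -, 258, 987]

7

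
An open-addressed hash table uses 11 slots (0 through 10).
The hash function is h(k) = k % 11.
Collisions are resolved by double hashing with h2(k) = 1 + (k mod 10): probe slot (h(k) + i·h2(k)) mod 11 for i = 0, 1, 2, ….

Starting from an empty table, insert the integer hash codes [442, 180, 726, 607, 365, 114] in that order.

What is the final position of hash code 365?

8

Insert 442: h=2, slot 2 empty -> index 2.
Insert 180: h=4, slot 4 empty -> index 4.
Insert 726: h=0, slot 0 empty -> index 0.
Insert 607: h=2, h2=8, slot 2 occupied -> index 10.
Insert 365: h=2, h2=6, slot 2 occupied -> index 8.
Insert 114: h=4, h2=5, slot 4 occupied -> index 9.
Table: [726, ., 442, ., 180, ., ., ., 365, 114, 607]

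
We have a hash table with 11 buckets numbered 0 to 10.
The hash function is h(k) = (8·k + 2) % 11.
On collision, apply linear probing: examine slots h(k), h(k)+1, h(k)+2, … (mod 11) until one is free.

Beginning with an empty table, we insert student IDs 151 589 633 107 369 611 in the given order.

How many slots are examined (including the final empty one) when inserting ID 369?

3

Insert 151: h=0, slot 0 empty -> index 0.
Insert 589: h=6, slot 6 empty -> index 6.
Insert 633: h=6, slot 6 occupied -> index 7.
Insert 107: h=0, slot 0 occupied -> index 1.
Insert 369: h=6, slots 6,7 occupied -> index 8.
Insert 611: h=6, slots 6,7,8 occupied -> index 9.
Table: [151, 107, -, -, -, -, 589, 633, 369, 611, -]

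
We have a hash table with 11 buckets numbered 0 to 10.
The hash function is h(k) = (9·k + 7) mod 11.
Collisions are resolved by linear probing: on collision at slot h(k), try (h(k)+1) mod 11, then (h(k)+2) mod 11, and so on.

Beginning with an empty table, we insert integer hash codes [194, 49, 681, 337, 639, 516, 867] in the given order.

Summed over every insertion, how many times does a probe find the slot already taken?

3

194: h=4 → slot 4
49: h=8 → slot 8
681: h=9 → slot 9
337: h=4, probe 4,5 → slot 5
639: h=5, probe 5,6 → slot 6
516: h=9, probe 9,10 → slot 10
867: h=0 → slot 0
Table: [867, ∅, ∅, ∅, 194, 337, 639, ∅, 49, 681, 516]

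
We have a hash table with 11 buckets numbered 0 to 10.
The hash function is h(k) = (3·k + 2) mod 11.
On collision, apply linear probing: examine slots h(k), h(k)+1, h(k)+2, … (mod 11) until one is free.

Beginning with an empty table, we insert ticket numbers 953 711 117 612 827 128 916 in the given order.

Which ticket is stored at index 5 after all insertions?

Insert 953: h=1, slot 1 empty => index 1.
Insert 711: h=1, slot 1 occupied => index 2.
Insert 117: h=1, slots 1,2 occupied => index 3.
Insert 612: h=1, slots 1,2,3 occupied => index 4.
Insert 827: h=8, slot 8 empty => index 8.
Insert 128: h=1, slots 1,2,3,4 occupied => index 5.
Insert 916: h=0, slot 0 empty => index 0.
Table: [916, 953, 711, 117, 612, 128, ∅, ∅, 827, ∅, ∅]

128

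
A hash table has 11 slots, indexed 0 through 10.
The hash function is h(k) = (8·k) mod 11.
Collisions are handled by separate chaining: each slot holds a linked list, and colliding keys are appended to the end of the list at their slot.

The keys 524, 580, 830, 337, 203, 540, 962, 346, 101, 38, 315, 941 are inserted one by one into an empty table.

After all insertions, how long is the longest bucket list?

5

524 -> bucket 1
580 -> bucket 9
830 -> bucket 7
337 -> bucket 1 (collision)
203 -> bucket 7 (collision)
540 -> bucket 8
962 -> bucket 7 (collision)
346 -> bucket 7 (collision)
101 -> bucket 5
38 -> bucket 7 (collision)
315 -> bucket 1 (collision)
941 -> bucket 4
Final buckets:
0: ∅
1: 524 -> 337 -> 315
2: ∅
3: ∅
4: 941
5: 101
6: ∅
7: 830 -> 203 -> 962 -> 346 -> 38
8: 540
9: 580
10: ∅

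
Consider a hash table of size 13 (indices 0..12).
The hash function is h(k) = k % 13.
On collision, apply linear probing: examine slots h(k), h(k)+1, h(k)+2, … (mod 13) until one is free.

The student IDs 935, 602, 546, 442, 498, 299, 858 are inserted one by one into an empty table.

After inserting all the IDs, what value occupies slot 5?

498

935 hashes to 12; slot 12 is free -> place at 12.
602 hashes to 4; slot 4 is free -> place at 4.
546 hashes to 0; slot 0 is free -> place at 0.
442 hashes to 0; 0 taken -> place at 1.
498 hashes to 4; 4 taken -> place at 5.
299 hashes to 0; 0,1 taken -> place at 2.
858 hashes to 0; 0,1,2 taken -> place at 3.
Table: [546, 442, 299, 858, 602, 498, ∅, ∅, ∅, ∅, ∅, ∅, 935]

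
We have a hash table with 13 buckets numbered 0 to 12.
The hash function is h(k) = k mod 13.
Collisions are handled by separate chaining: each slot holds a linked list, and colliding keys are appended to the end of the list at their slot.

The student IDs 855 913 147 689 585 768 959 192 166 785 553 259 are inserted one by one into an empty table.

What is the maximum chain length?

Insert 855: h=10, bucket 10 empty → new chain.
Insert 913: h=3, bucket 3 empty → new chain.
Insert 147: h=4, bucket 4 empty → new chain.
Insert 689: h=0, bucket 0 empty → new chain.
Insert 585: h=0, bucket 0 nonempty → append to chain.
Insert 768: h=1, bucket 1 empty → new chain.
Insert 959: h=10, bucket 10 nonempty → append to chain.
Insert 192: h=10, bucket 10 nonempty → append to chain.
Insert 166: h=10, bucket 10 nonempty → append to chain.
Insert 785: h=5, bucket 5 empty → new chain.
Insert 553: h=7, bucket 7 empty → new chain.
Insert 259: h=12, bucket 12 empty → new chain.
Final buckets:
0: 689 -> 585
1: 768
2: _
3: 913
4: 147
5: 785
6: _
7: 553
8: _
9: _
10: 855 -> 959 -> 192 -> 166
11: _
12: 259

4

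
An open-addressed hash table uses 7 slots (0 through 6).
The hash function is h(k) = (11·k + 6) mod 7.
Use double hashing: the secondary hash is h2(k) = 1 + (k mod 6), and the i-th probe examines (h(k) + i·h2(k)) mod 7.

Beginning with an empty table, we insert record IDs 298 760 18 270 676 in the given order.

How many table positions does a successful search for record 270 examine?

Insert 298: h=1, slot 1 empty => index 1.
Insert 760: h=1, h2=5, slot 1 occupied => index 6.
Insert 18: h=1, h2=1, slot 1 occupied => index 2.
Insert 270: h=1, h2=1, slots 1,2 occupied => index 3.
Insert 676: h=1, h2=5, slots 1,6 occupied => index 4.
Table: [-, 298, 18, 270, 676, -, 760]
Lookup 270: h=1, h2=1, probe 1,2,3 → found at 3.

3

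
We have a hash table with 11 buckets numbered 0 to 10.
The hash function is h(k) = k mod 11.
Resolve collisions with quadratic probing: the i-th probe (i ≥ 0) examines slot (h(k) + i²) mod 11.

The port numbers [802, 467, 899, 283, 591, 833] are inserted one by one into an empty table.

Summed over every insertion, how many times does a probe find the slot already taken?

6

802 hashes to 10; slot 10 is free => place at 10.
467 hashes to 5; slot 5 is free => place at 5.
899 hashes to 8; slot 8 is free => place at 8.
283 hashes to 8; 8 taken => place at 9.
591 hashes to 8; 8,9 taken => place at 1.
833 hashes to 8; 8,9,1 taken => place at 6.
Table: [., 591, ., ., ., 467, 833, ., 899, 283, 802]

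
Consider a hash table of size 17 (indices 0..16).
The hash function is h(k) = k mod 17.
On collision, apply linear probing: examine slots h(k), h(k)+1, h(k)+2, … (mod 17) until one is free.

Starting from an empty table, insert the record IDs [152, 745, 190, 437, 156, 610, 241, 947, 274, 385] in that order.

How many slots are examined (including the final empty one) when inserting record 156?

Insert 152: h=16, slot 16 empty → index 16.
Insert 745: h=14, slot 14 empty → index 14.
Insert 190: h=3, slot 3 empty → index 3.
Insert 437: h=12, slot 12 empty → index 12.
Insert 156: h=3, slot 3 occupied → index 4.
Insert 610: h=15, slot 15 empty → index 15.
Insert 241: h=3, slots 3,4 occupied → index 5.
Insert 947: h=12, slot 12 occupied → index 13.
Insert 274: h=2, slot 2 empty → index 2.
Insert 385: h=11, slot 11 empty → index 11.
Table: [-, -, 274, 190, 156, 241, -, -, -, -, -, 385, 437, 947, 745, 610, 152]

2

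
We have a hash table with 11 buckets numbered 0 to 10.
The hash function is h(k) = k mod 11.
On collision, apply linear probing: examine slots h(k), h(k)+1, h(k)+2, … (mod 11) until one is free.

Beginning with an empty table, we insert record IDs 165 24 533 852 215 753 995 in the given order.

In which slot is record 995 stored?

9

165 hashes to 0; slot 0 is free => place at 0.
24 hashes to 2; slot 2 is free => place at 2.
533 hashes to 5; slot 5 is free => place at 5.
852 hashes to 5; 5 taken => place at 6.
215 hashes to 6; 6 taken => place at 7.
753 hashes to 5; 5,6,7 taken => place at 8.
995 hashes to 5; 5,6,7,8 taken => place at 9.
Table: [165, ., 24, ., ., 533, 852, 215, 753, 995, .]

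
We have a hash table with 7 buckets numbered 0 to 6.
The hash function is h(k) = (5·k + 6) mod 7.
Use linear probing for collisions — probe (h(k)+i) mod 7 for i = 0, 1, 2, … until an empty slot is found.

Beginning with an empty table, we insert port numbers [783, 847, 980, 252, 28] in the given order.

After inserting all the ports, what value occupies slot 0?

980

783: h=1 => slot 1
847: h=6 => slot 6
980: h=6, probe 6,0 => slot 0
252: h=6, probe 6,0,1,2 => slot 2
28: h=6, probe 6,0,1,2,3 => slot 3
Table: [980, 783, 252, 28, ., ., 847]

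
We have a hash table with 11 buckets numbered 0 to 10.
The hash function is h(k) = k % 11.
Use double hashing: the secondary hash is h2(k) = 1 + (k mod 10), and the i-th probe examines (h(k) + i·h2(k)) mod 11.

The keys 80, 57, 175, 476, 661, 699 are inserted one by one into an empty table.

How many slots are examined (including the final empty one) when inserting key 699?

80: h=3 => slot 3
57: h=2 => slot 2
175: h=10 => slot 10
476: h=3, h2=7, probe 3,10,6 => slot 6
661: h=1 => slot 1
699: h=6, h2=10, probe 6,5 => slot 5
Table: [., 661, 57, 80, ., 699, 476, ., ., ., 175]

2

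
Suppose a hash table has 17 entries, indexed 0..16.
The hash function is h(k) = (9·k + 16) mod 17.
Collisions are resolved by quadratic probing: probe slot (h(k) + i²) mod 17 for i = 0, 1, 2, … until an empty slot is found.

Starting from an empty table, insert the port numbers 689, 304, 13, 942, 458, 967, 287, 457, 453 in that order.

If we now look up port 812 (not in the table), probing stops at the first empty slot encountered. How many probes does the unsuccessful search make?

3

689: h=12 -> slot 12
304: h=15 -> slot 15
13: h=14 -> slot 14
942: h=11 -> slot 11
458: h=7 -> slot 7
967: h=15, probe 15,16 -> slot 16
287: h=15, probe 15,16,2 -> slot 2
457: h=15, probe 15,16,2,7,14,6 -> slot 6
453: h=13 -> slot 13
Table: [-, -, 287, -, -, -, 457, 458, -, -, -, 942, 689, 453, 13, 304, 967]
Lookup 812: h=14, probe 14,15,1 → slot 1 empty, not found.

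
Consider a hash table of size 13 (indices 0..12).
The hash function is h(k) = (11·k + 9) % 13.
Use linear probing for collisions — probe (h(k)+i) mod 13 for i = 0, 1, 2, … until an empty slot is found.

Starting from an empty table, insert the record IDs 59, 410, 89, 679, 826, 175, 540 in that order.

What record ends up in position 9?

410

59 hashes to 8; slot 8 is free → place at 8.
410 hashes to 8; 8 taken → place at 9.
89 hashes to 0; slot 0 is free → place at 0.
679 hashes to 3; slot 3 is free → place at 3.
826 hashes to 8; 8,9 taken → place at 10.
175 hashes to 10; 10 taken → place at 11.
540 hashes to 8; 8,9,10,11 taken → place at 12.
Table: [89, -, -, 679, -, -, -, -, 59, 410, 826, 175, 540]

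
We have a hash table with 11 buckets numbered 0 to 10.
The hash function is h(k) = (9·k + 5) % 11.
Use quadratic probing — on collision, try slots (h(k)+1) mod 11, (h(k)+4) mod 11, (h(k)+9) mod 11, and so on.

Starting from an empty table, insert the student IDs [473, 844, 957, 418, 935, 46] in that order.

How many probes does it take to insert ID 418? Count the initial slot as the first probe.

473: h=5 => slot 5
844: h=0 => slot 0
957: h=5, probe 5,6 => slot 6
418: h=5, probe 5,6,9 => slot 9
935: h=5, probe 5,6,9,3 => slot 3
46: h=1 => slot 1
Table: [844, 46, ∅, 935, ∅, 473, 957, ∅, ∅, 418, ∅]

3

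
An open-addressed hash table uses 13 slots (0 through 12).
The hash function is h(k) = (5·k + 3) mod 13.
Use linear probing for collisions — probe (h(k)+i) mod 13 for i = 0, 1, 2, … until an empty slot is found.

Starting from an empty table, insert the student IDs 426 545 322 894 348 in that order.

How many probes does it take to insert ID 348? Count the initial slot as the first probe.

426: h=1 => slot 1
545: h=11 => slot 11
322: h=1, probe 1,2 => slot 2
894: h=1, probe 1,2,3 => slot 3
348: h=1, probe 1,2,3,4 => slot 4
Table: [—, 426, 322, 894, 348, —, —, —, —, —, —, 545, —]

4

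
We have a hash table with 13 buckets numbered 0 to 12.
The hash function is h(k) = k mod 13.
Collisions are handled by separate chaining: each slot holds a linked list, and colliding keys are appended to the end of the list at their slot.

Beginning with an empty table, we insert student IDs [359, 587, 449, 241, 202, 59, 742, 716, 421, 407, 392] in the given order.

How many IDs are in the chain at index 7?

4

359 -> bucket 8
587 -> bucket 2
449 -> bucket 7
241 -> bucket 7 (collision)
202 -> bucket 7 (collision)
59 -> bucket 7 (collision)
742 -> bucket 1
716 -> bucket 1 (collision)
421 -> bucket 5
407 -> bucket 4
392 -> bucket 2 (collision)
Final buckets:
0: .
1: 742 -> 716
2: 587 -> 392
3: .
4: 407
5: 421
6: .
7: 449 -> 241 -> 202 -> 59
8: 359
9: .
10: .
11: .
12: .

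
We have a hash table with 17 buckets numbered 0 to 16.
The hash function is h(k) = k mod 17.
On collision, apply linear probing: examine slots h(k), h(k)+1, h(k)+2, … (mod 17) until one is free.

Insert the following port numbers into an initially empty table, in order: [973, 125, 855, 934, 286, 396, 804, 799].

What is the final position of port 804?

8

Insert 973: h=4, slot 4 empty → index 4.
Insert 125: h=6, slot 6 empty → index 6.
Insert 855: h=5, slot 5 empty → index 5.
Insert 934: h=16, slot 16 empty → index 16.
Insert 286: h=14, slot 14 empty → index 14.
Insert 396: h=5, slots 5,6 occupied → index 7.
Insert 804: h=5, slots 5,6,7 occupied → index 8.
Insert 799: h=0, slot 0 empty → index 0.
Table: [799, -, -, -, 973, 855, 125, 396, 804, -, -, -, -, -, 286, -, 934]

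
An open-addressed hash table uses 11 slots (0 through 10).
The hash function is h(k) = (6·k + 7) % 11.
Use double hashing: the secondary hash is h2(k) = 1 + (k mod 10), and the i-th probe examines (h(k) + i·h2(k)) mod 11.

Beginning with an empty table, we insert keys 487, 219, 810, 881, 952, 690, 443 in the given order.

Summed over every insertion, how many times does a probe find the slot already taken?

487: h=3 → slot 3
219: h=1 → slot 1
810: h=5 → slot 5
881: h=2 → slot 2
952: h=10 → slot 10
690: h=0 → slot 0
443: h=3, h2=4, probe 3,7 → slot 7
Table: [690, 219, 881, 487, -, 810, -, 443, -, -, 952]

1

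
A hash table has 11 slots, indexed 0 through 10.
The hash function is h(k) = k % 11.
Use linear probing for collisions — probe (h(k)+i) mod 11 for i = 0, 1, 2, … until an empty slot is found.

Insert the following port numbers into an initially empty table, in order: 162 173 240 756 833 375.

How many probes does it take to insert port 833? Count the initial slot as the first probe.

162: h=8 → slot 8
173: h=8, probe 8,9 → slot 9
240: h=9, probe 9,10 → slot 10
756: h=8, probe 8,9,10,0 → slot 0
833: h=8, probe 8,9,10,0,1 → slot 1
375: h=1, probe 1,2 → slot 2
Table: [756, 833, 375, -, -, -, -, -, 162, 173, 240]

5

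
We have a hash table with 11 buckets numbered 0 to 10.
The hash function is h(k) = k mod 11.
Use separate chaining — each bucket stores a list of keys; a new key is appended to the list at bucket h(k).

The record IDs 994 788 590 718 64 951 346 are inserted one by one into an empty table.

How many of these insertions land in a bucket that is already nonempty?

2

Insert 994: h=4, bucket 4 empty → new chain.
Insert 788: h=7, bucket 7 empty → new chain.
Insert 590: h=7, bucket 7 nonempty → append to chain.
Insert 718: h=3, bucket 3 empty → new chain.
Insert 64: h=9, bucket 9 empty → new chain.
Insert 951: h=5, bucket 5 empty → new chain.
Insert 346: h=5, bucket 5 nonempty → append to chain.
Final buckets:
0: _
1: _
2: _
3: 718
4: 994
5: 951 -> 346
6: _
7: 788 -> 590
8: _
9: 64
10: _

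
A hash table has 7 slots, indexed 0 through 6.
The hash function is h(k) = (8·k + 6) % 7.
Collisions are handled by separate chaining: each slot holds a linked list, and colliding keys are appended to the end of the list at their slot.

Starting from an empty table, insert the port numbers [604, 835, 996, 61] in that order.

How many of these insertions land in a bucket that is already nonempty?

Insert 604: h=1, bucket 1 empty → new chain.
Insert 835: h=1, bucket 1 nonempty → append to chain.
Insert 996: h=1, bucket 1 nonempty → append to chain.
Insert 61: h=4, bucket 4 empty → new chain.
Final buckets:
0: —
1: 604 -> 835 -> 996
2: —
3: —
4: 61
5: —
6: —

2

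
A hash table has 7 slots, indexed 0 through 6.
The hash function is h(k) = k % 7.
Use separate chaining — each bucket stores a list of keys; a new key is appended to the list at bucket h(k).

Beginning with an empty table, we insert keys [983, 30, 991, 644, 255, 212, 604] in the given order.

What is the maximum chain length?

Insert 983: h=3, bucket 3 empty → new chain.
Insert 30: h=2, bucket 2 empty → new chain.
Insert 991: h=4, bucket 4 empty → new chain.
Insert 644: h=0, bucket 0 empty → new chain.
Insert 255: h=3, bucket 3 nonempty → append to chain.
Insert 212: h=2, bucket 2 nonempty → append to chain.
Insert 604: h=2, bucket 2 nonempty → append to chain.
Final buckets:
0: 644
1: .
2: 30 -> 212 -> 604
3: 983 -> 255
4: 991
5: .
6: .

3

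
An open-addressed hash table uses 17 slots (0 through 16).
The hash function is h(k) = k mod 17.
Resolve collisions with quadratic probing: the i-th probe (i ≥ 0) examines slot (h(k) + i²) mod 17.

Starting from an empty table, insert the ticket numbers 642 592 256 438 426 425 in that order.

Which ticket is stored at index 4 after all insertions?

425

642 hashes to 13; slot 13 is free => place at 13.
592 hashes to 14; slot 14 is free => place at 14.
256 hashes to 1; slot 1 is free => place at 1.
438 hashes to 13; 13,14 taken => place at 0.
426 hashes to 1; 1 taken => place at 2.
425 hashes to 0; 0,1 taken => place at 4.
Table: [438, 256, 426, ∅, 425, ∅, ∅, ∅, ∅, ∅, ∅, ∅, ∅, 642, 592, ∅, ∅]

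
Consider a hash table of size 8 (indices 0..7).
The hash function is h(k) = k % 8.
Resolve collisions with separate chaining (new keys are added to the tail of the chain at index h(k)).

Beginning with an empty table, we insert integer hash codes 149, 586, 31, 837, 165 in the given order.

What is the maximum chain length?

Insert 149: h=5, bucket 5 empty → new chain.
Insert 586: h=2, bucket 2 empty → new chain.
Insert 31: h=7, bucket 7 empty → new chain.
Insert 837: h=5, bucket 5 nonempty → append to chain.
Insert 165: h=5, bucket 5 nonempty → append to chain.
Final buckets:
0: —
1: —
2: 586
3: —
4: —
5: 149 -> 837 -> 165
6: —
7: 31

3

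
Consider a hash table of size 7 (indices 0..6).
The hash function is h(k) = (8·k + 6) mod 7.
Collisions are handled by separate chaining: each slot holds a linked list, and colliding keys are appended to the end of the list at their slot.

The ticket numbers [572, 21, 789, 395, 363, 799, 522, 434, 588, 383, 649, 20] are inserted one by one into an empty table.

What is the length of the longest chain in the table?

4

Insert 572: h=4, bucket 4 empty → new chain.
Insert 21: h=6, bucket 6 empty → new chain.
Insert 789: h=4, bucket 4 nonempty → append to chain.
Insert 395: h=2, bucket 2 empty → new chain.
Insert 363: h=5, bucket 5 empty → new chain.
Insert 799: h=0, bucket 0 empty → new chain.
Insert 522: h=3, bucket 3 empty → new chain.
Insert 434: h=6, bucket 6 nonempty → append to chain.
Insert 588: h=6, bucket 6 nonempty → append to chain.
Insert 383: h=4, bucket 4 nonempty → append to chain.
Insert 649: h=4, bucket 4 nonempty → append to chain.
Insert 20: h=5, bucket 5 nonempty → append to chain.
Final buckets:
0: 799
1: ∅
2: 395
3: 522
4: 572 -> 789 -> 383 -> 649
5: 363 -> 20
6: 21 -> 434 -> 588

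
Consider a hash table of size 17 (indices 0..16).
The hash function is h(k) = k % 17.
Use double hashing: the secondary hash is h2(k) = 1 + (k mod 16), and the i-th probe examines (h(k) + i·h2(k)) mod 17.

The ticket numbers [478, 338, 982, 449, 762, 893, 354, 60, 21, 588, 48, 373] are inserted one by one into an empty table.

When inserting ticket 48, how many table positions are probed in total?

478 hashes to 2; slot 2 is free → place at 2.
338 hashes to 15; slot 15 is free → place at 15.
982 hashes to 13; slot 13 is free → place at 13.
449 hashes to 7; slot 7 is free → place at 7.
762 hashes to 14; slot 14 is free → place at 14.
893 hashes to 9; slot 9 is free → place at 9.
354 hashes to 14, h2=3; 14 taken → place at 0.
60 hashes to 9, h2=13; 9 taken → place at 5.
21 hashes to 4; slot 4 is free → place at 4.
588 hashes to 10; slot 10 is free → place at 10.
48 hashes to 14, h2=1; 14,15 taken → place at 16.
373 hashes to 16, h2=6; 16,5 taken → place at 11.
Table: [354, ∅, 478, ∅, 21, 60, ∅, 449, ∅, 893, 588, 373, ∅, 982, 762, 338, 48]

3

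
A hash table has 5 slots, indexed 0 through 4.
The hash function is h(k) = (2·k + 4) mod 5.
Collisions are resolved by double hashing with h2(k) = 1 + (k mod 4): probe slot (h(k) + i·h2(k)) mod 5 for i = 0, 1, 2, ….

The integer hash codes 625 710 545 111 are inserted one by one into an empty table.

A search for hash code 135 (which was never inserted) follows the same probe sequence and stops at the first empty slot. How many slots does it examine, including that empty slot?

625: h=4 -> slot 4
710: h=4, h2=3, probe 4,2 -> slot 2
545: h=4, h2=2, probe 4,1 -> slot 1
111: h=1, h2=4, probe 1,0 -> slot 0
Table: [111, 545, 710, —, 625]
Lookup 135: h=4, h2=4, probe 4,3 → slot 3 empty, not found.

2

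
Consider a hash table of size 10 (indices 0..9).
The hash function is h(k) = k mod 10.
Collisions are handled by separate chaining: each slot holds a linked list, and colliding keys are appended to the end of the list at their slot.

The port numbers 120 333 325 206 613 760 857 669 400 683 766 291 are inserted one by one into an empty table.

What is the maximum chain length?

3

Insert 120: h=0, bucket 0 empty -> new chain.
Insert 333: h=3, bucket 3 empty -> new chain.
Insert 325: h=5, bucket 5 empty -> new chain.
Insert 206: h=6, bucket 6 empty -> new chain.
Insert 613: h=3, bucket 3 nonempty -> append to chain.
Insert 760: h=0, bucket 0 nonempty -> append to chain.
Insert 857: h=7, bucket 7 empty -> new chain.
Insert 669: h=9, bucket 9 empty -> new chain.
Insert 400: h=0, bucket 0 nonempty -> append to chain.
Insert 683: h=3, bucket 3 nonempty -> append to chain.
Insert 766: h=6, bucket 6 nonempty -> append to chain.
Insert 291: h=1, bucket 1 empty -> new chain.
Final buckets:
0: 120 -> 760 -> 400
1: 291
2: .
3: 333 -> 613 -> 683
4: .
5: 325
6: 206 -> 766
7: 857
8: .
9: 669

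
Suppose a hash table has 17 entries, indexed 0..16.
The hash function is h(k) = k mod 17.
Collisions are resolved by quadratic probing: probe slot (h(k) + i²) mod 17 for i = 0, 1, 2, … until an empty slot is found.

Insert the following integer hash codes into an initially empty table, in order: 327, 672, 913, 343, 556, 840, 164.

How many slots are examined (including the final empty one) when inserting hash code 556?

327 hashes to 4; slot 4 is free => place at 4.
672 hashes to 9; slot 9 is free => place at 9.
913 hashes to 12; slot 12 is free => place at 12.
343 hashes to 3; slot 3 is free => place at 3.
556 hashes to 12; 12 taken => place at 13.
840 hashes to 7; slot 7 is free => place at 7.
164 hashes to 11; slot 11 is free => place at 11.
Table: [∅, ∅, ∅, 343, 327, ∅, ∅, 840, ∅, 672, ∅, 164, 913, 556, ∅, ∅, ∅]

2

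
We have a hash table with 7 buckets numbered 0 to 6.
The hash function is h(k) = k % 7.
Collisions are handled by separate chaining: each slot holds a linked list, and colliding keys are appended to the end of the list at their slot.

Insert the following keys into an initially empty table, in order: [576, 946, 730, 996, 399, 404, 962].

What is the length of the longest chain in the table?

Insert 576: h=2, bucket 2 empty → new chain.
Insert 946: h=1, bucket 1 empty → new chain.
Insert 730: h=2, bucket 2 nonempty → append to chain.
Insert 996: h=2, bucket 2 nonempty → append to chain.
Insert 399: h=0, bucket 0 empty → new chain.
Insert 404: h=5, bucket 5 empty → new chain.
Insert 962: h=3, bucket 3 empty → new chain.
Final buckets:
0: 399
1: 946
2: 576 -> 730 -> 996
3: 962
4: ∅
5: 404
6: ∅

3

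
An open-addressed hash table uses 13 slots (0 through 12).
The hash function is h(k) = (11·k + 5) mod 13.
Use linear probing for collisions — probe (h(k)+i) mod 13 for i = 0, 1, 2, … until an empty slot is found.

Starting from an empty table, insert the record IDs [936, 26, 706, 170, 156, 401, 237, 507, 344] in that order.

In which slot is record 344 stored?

11

936 hashes to 5; slot 5 is free => place at 5.
26 hashes to 5; 5 taken => place at 6.
706 hashes to 10; slot 10 is free => place at 10.
170 hashes to 3; slot 3 is free => place at 3.
156 hashes to 5; 5,6 taken => place at 7.
401 hashes to 9; slot 9 is free => place at 9.
237 hashes to 12; slot 12 is free => place at 12.
507 hashes to 5; 5,6,7 taken => place at 8.
344 hashes to 6; 6,7,8,9,10 taken => place at 11.
Table: [∅, ∅, ∅, 170, ∅, 936, 26, 156, 507, 401, 706, 344, 237]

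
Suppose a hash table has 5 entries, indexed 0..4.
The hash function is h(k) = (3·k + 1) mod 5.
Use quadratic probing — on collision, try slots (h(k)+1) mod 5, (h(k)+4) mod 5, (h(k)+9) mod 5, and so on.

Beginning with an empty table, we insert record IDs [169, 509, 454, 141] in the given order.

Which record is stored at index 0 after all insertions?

169 hashes to 3; slot 3 is free -> place at 3.
509 hashes to 3; 3 taken -> place at 4.
454 hashes to 3; 3,4 taken -> place at 2.
141 hashes to 4; 4 taken -> place at 0.
Table: [141, -, 454, 169, 509]

141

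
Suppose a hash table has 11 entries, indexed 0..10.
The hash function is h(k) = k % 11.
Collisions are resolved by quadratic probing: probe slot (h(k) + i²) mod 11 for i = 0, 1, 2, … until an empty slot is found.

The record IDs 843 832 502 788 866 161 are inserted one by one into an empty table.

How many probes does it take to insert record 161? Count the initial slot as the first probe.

Insert 843: h=7, slot 7 empty -> index 7.
Insert 832: h=7, slot 7 occupied -> index 8.
Insert 502: h=7, slots 7,8 occupied -> index 0.
Insert 788: h=7, slots 7,8,0 occupied -> index 5.
Insert 866: h=8, slot 8 occupied -> index 9.
Insert 161: h=7, slots 7,8,0,5 occupied -> index 1.
Table: [502, 161, ., ., ., 788, ., 843, 832, 866, .]

5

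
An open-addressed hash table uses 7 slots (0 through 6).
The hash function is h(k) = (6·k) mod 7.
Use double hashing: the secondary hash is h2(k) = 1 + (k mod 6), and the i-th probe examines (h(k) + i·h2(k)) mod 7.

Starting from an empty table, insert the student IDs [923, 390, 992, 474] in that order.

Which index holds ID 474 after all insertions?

3

923: h=1 → slot 1
390: h=2 → slot 2
992: h=2, h2=3, probe 2,5 → slot 5
474: h=2, h2=1, probe 2,3 → slot 3
Table: [_, 923, 390, 474, _, 992, _]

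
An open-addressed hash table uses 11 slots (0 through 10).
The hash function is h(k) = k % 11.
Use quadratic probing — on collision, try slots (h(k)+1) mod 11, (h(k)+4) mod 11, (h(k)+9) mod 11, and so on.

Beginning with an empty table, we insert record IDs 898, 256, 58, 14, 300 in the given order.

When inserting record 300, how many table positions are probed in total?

5

Insert 898: h=7, slot 7 empty => index 7.
Insert 256: h=3, slot 3 empty => index 3.
Insert 58: h=3, slot 3 occupied => index 4.
Insert 14: h=3, slots 3,4,7 occupied => index 1.
Insert 300: h=3, slots 3,4,7,1 occupied => index 8.
Table: [_, 14, _, 256, 58, _, _, 898, 300, _, _]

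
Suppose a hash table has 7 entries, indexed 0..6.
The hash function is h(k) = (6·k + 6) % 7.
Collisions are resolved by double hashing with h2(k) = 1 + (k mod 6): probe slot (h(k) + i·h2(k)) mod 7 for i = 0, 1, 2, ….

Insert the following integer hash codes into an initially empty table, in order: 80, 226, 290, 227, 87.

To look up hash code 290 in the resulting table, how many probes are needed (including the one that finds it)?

2

80: h=3 => slot 3
226: h=4 => slot 4
290: h=3, h2=3, probe 3,6 => slot 6
227: h=3, h2=6, probe 3,2 => slot 2
87: h=3, h2=4, probe 3,0 => slot 0
Table: [87, ., 227, 80, 226, ., 290]
Lookup 290: h=3, h2=3, probe 3,6 → found at 6.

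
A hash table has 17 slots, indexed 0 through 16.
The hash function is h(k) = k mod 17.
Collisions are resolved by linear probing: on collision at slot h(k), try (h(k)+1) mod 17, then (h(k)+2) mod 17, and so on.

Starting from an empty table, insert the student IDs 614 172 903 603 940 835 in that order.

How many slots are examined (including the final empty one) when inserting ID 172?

Insert 614: h=2, slot 2 empty -> index 2.
Insert 172: h=2, slot 2 occupied -> index 3.
Insert 903: h=2, slots 2,3 occupied -> index 4.
Insert 603: h=8, slot 8 empty -> index 8.
Insert 940: h=5, slot 5 empty -> index 5.
Insert 835: h=2, slots 2,3,4,5 occupied -> index 6.
Table: [_, _, 614, 172, 903, 940, 835, _, 603, _, _, _, _, _, _, _, _]

2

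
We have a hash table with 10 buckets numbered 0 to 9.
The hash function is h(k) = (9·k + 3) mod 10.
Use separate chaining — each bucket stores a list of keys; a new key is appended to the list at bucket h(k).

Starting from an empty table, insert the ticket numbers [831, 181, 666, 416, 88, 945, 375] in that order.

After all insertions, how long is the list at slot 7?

Insert 831: h=2, bucket 2 empty → new chain.
Insert 181: h=2, bucket 2 nonempty → append to chain.
Insert 666: h=7, bucket 7 empty → new chain.
Insert 416: h=7, bucket 7 nonempty → append to chain.
Insert 88: h=5, bucket 5 empty → new chain.
Insert 945: h=8, bucket 8 empty → new chain.
Insert 375: h=8, bucket 8 nonempty → append to chain.
Final buckets:
0: .
1: .
2: 831 -> 181
3: .
4: .
5: 88
6: .
7: 666 -> 416
8: 945 -> 375
9: .

2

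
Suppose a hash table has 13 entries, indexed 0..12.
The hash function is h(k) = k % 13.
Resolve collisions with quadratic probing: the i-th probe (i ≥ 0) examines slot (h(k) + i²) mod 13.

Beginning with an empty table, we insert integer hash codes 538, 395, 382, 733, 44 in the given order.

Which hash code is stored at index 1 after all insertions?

733

538 hashes to 5; slot 5 is free → place at 5.
395 hashes to 5; 5 taken → place at 6.
382 hashes to 5; 5,6 taken → place at 9.
733 hashes to 5; 5,6,9 taken → place at 1.
44 hashes to 5; 5,6,9,1 taken → place at 8.
Table: [_, 733, _, _, _, 538, 395, _, 44, 382, _, _, _]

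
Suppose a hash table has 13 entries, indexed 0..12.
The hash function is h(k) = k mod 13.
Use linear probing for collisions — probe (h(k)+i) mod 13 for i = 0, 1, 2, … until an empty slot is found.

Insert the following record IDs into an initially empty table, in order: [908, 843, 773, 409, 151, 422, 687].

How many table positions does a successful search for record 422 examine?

Insert 908: h=11, slot 11 empty -> index 11.
Insert 843: h=11, slot 11 occupied -> index 12.
Insert 773: h=6, slot 6 empty -> index 6.
Insert 409: h=6, slot 6 occupied -> index 7.
Insert 151: h=8, slot 8 empty -> index 8.
Insert 422: h=6, slots 6,7,8 occupied -> index 9.
Insert 687: h=11, slots 11,12 occupied -> index 0.
Table: [687, ∅, ∅, ∅, ∅, ∅, 773, 409, 151, 422, ∅, 908, 843]
Lookup 422: h=6, probe 6,7,8,9 → found at 9.

4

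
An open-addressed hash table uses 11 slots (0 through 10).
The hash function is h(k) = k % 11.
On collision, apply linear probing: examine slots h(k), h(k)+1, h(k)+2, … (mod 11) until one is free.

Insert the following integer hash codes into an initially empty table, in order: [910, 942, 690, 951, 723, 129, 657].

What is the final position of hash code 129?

910: h=8 → slot 8
942: h=7 → slot 7
690: h=8, probe 8,9 → slot 9
951: h=5 → slot 5
723: h=8, probe 8,9,10 → slot 10
129: h=8, probe 8,9,10,0 → slot 0
657: h=8, probe 8,9,10,0,1 → slot 1
Table: [129, 657, -, -, -, 951, -, 942, 910, 690, 723]

0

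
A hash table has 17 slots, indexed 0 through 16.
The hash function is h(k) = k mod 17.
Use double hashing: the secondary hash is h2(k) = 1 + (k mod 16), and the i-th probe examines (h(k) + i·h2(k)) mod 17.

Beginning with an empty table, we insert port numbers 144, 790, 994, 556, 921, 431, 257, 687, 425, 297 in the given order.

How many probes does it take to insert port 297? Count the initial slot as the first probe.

2

Insert 144: h=8, slot 8 empty → index 8.
Insert 790: h=8, h2=7, slot 8 occupied → index 15.
Insert 994: h=8, h2=3, slot 8 occupied → index 11.
Insert 556: h=12, slot 12 empty → index 12.
Insert 921: h=3, slot 3 empty → index 3.
Insert 431: h=6, slot 6 empty → index 6.
Insert 257: h=2, slot 2 empty → index 2.
Insert 687: h=7, slot 7 empty → index 7.
Insert 425: h=0, slot 0 empty → index 0.
Insert 297: h=8, h2=10, slot 8 occupied → index 1.
Table: [425, 297, 257, 921, —, —, 431, 687, 144, —, —, 994, 556, —, —, 790, —]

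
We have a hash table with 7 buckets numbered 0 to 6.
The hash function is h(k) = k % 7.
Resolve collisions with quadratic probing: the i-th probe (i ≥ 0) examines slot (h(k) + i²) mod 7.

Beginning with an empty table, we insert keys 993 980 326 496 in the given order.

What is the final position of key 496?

993 hashes to 6; slot 6 is free -> place at 6.
980 hashes to 0; slot 0 is free -> place at 0.
326 hashes to 4; slot 4 is free -> place at 4.
496 hashes to 6; 6,0 taken -> place at 3.
Table: [980, ∅, ∅, 496, 326, ∅, 993]

3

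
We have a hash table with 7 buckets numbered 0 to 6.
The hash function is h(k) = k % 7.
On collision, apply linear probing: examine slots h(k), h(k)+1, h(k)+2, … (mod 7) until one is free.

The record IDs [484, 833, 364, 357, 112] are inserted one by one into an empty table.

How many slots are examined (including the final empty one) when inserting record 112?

5

484 hashes to 1; slot 1 is free => place at 1.
833 hashes to 0; slot 0 is free => place at 0.
364 hashes to 0; 0,1 taken => place at 2.
357 hashes to 0; 0,1,2 taken => place at 3.
112 hashes to 0; 0,1,2,3 taken => place at 4.
Table: [833, 484, 364, 357, 112, -, -]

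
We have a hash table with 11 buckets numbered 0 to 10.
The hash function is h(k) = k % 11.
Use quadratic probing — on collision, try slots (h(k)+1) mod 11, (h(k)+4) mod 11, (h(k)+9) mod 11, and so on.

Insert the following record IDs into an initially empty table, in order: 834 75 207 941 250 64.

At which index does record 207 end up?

2

834: h=9 => slot 9
75: h=9, probe 9,10 => slot 10
207: h=9, probe 9,10,2 => slot 2
941: h=6 => slot 6
250: h=8 => slot 8
64: h=9, probe 9,10,2,7 => slot 7
Table: [., ., 207, ., ., ., 941, 64, 250, 834, 75]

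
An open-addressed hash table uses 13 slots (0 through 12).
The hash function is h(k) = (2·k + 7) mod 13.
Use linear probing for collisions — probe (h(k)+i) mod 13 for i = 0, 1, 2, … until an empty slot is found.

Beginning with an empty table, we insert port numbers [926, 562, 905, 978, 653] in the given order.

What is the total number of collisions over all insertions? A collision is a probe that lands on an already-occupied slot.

6

926 hashes to 0; slot 0 is free → place at 0.
562 hashes to 0; 0 taken → place at 1.
905 hashes to 10; slot 10 is free → place at 10.
978 hashes to 0; 0,1 taken → place at 2.
653 hashes to 0; 0,1,2 taken → place at 3.
Table: [926, 562, 978, 653, _, _, _, _, _, _, 905, _, _]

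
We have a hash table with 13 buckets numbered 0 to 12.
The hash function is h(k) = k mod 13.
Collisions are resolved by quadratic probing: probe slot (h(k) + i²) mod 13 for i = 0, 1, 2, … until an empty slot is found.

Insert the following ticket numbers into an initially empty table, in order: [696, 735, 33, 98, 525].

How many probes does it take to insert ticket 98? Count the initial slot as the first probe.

4

696: h=7 → slot 7
735: h=7, probe 7,8 → slot 8
33: h=7, probe 7,8,11 → slot 11
98: h=7, probe 7,8,11,3 → slot 3
525: h=5 → slot 5
Table: [., ., ., 98, ., 525, ., 696, 735, ., ., 33, .]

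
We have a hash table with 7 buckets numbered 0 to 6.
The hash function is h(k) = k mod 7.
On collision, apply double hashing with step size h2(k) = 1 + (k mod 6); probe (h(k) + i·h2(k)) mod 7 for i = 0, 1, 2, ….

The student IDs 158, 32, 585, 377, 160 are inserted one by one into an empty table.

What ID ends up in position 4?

Insert 158: h=4, slot 4 empty -> index 4.
Insert 32: h=4, h2=3, slot 4 occupied -> index 0.
Insert 585: h=4, h2=4, slot 4 occupied -> index 1.
Insert 377: h=6, slot 6 empty -> index 6.
Insert 160: h=6, h2=5, slots 6,4 occupied -> index 2.
Table: [32, 585, 160, ., 158, ., 377]

158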